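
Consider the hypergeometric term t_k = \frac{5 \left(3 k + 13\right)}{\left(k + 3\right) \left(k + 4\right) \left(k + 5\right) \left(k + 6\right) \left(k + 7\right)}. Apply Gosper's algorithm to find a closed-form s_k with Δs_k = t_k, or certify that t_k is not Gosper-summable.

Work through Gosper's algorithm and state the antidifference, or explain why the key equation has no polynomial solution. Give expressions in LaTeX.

s_k = \frac{k \left(k^{2} + 14 k + 63\right)}{18 \left(k^{3} + 14 k^{2} + 63 k + 90\right)}

Ratio r(k) = (k + 3)*(3*k + 16)/((k + 8)*(3*k + 13)).
Factor: A=k + 3; B=k + 8; C=k + 13/3.
Key eq: (k + 3)·f(k+1) = (k + 7)·f(k) + (k + 13/3).
deg f ≤ 4 (via 1,1,1).
Match coefficients ⇒ f(k) = k*(k + 4)*(k**2 + 14*k + 63)/270.
R(k) = B(k−1)·f(k)/C(k) = k*(k + 4)*(k + 7)*(k**2 + 14*k + 63)/(90*(3*k + 13)); s_k = R·t_k = k*(k**2 + 14*k + 63)/(18*(k**3 + 14*k**2 + 63*k + 90)).
Check: Δs_k = 5*(3*k + 13)/(k**5 + 25*k**4 + 245*k**3 + 1175*k**2 + 2754*k + 2520). ✓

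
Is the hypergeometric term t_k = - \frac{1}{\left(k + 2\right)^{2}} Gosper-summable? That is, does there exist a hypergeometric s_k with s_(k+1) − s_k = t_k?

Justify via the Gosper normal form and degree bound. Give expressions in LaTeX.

Step 1: r(k) = (k + 2)**2/(k + 3)**2.
Factor: A=k**2 + 4*k + 4; B=k**2 + 6*k + 9; C=1.
Key eq: (k**2 + 4*k + 4)·f(k+1) = (k**2 + 4*k + 4)·f(k) + (1).
Bound: deg f ≤ 0.
Write f(k) = c0. Then LHS − RHS = -1, requiring -1 = 0: contradictory. No certificate.

No — the linear system for f has no solution.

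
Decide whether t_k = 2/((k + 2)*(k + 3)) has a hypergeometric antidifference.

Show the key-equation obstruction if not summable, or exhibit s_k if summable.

Yes. s_k = k/(k + 2).

Ratio r(k) = (k + 2)/(k + 4).
Factor: A=k + 2; B=k + 4; C=1.
Set up (k + 2)·f(k+1) − (k + 3)·f(k) − (1) = 0.
Bound: deg f ≤ 1.
Solving with deg f ≤ 1: f(k) = k/2.
R(k) = B(k−1)·f(k)/C(k) = k*(k + 3)/2; s_k = R·t_k = k/(k + 2).
Check: Δs_k = 2/(k**2 + 5*k + 6). ✓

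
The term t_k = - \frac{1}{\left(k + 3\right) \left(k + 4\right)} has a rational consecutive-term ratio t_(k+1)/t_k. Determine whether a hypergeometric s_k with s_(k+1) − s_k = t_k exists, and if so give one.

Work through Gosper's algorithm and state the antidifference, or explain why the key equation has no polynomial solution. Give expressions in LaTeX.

s_k = - \frac{k}{3 k + 9}

Ratio r(k) = (k + 3)/(k + 5).
Take A(k)=k + 3, B(k)=k + 5, C(k)=1.
Key eq: (k + 3)·f(k+1) = (k + 4)·f(k) + (1).
Degrees (1,1,0) ⇒ d ≤ 1.
Solving with deg f ≤ 1: f(k) = k/3.
R(k) = B(k−1)·f(k)/C(k) = k*(k + 4)/3; s_k = R·t_k = -k/(3*k + 9).
Check: Δs_k = -1/(k**2 + 7*k + 12). ✓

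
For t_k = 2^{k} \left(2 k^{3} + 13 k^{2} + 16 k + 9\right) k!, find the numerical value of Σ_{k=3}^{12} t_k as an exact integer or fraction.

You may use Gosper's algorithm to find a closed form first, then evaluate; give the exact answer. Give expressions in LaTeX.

Σ = 11222585966591040

The ratio is 2*(2*k**4 + 21*k**3 + 67*k**2 + 88*k + 40)/(2*k**3 + 13*k**2 + 16*k + 9).
So A=2*k + 2 and B=1, with C=k**3 + 13*k**2/2 + 8*k + 9/2.
Key eq: (2*k + 2)·f(k+1) = (1)·f(k) + (k**3 + 13*k**2/2 + 8*k + 9/2).
d = 2 from the (1,0,3) case.
A polynomial solution: f(k) = (k**2 + 4*k - 1)/2.
Get s_k = R·t_k = 2**k*(k**2 + 4*k - 1)*factorial(k) with R(k) = B(k−1)f(k)/C(k) = (k**2 + 4*k - 1)/(2*k**3 + 13*k**2 + 16*k + 9).
s_(k+1) − s_k = 2**k*(2*k**3 + 13*k**2 + 16*k + 9)*factorial(k) = t_k.
Sum = s_(13) − s_(3); s_(13) = 11222585966592000, s_(3) = 960 ⇒ 11222585966591040.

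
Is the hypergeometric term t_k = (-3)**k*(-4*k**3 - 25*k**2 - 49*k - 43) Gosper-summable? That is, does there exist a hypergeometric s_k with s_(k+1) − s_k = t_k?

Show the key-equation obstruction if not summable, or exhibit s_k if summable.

Yes. s_k = (-3)**k*(k**3 + 4*k**2 + 4*k + 4).

The ratio is 3*(-4*k**3 - 37*k**2 - 111*k - 121)/(4*k**3 + 25*k**2 + 49*k + 43).
So A=-3 and B=1, with C=k**3 + 25*k**2/4 + 49*k/4 + 43/4.
Set up (-3)·f(k+1) − (1)·f(k) − (k**3 + 25*k**2/4 + 49*k/4 + 43/4) = 0.
From deg A=0, deg B=0, deg C=3: d=3.
Solve for f: f(k) = -(k**3 + 4*k**2 + 4*k + 4)/4 (degree 3 ≤ 3).
Certificate R = B(k−1)f/C = -(k**3 + 4*k**2 + 4*k + 4)/(4*k**3 + 25*k**2 + 49*k + 43) gives s_k = (-3)**k*(k**3 + 4*k**2 + 4*k + 4).
Verify: (-3)**k*(-4*k**3 - 25*k**2 - 49*k - 43) matches t_k.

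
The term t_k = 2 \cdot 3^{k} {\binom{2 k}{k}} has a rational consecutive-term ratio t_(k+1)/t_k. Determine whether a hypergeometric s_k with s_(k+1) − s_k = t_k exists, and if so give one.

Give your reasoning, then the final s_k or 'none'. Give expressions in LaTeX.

Compute t_(k+1)/t_k: get 6*(2*k + 1)/(k + 1).
Normal form (A,B,C) = (12*k + 6, k + 1, 1).
Need (12*k + 6)·f(k+1) − (k)·f(k) = 1.
deg f ≤ -1 (via 1,1,0).
Bound -1 < 0, so the key equation has no polynomial solution.

none (Gosper's algorithm certifies no s_k)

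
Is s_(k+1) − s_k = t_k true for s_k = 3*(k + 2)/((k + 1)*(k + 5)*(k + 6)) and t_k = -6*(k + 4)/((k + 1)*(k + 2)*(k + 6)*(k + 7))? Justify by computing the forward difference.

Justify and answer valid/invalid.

s_(k+1) = 3*(k + 3)/((k + 2)*(k + 6)*(k + 7))
s_(k+1) − s_k = 3*(-2*k**2 - 9*k - 13)/(k**5 + 21*k**4 + 163*k**3 + 567*k**2 + 844*k + 420)
(s_(k+1) − s_k) − t_k = 27*(k + 3)/(k**5 + 21*k**4 + 163*k**3 + 567*k**2 + 844*k + 420)

Invalid: residual 27*(k + 3)/(k**5 + 21*k**4 + 163*k**3 + 567*k**2 + 844*k + 420) ≠ 0.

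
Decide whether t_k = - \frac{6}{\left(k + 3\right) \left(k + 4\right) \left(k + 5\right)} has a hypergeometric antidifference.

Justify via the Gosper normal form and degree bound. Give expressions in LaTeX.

Yes. s_k = \frac{k \left(- k - 7\right)}{4 \left(k + 3\right) \left(k + 4\right)}.

Step 1: r(k) = (k + 3)/(k + 6).
Factor: A=k + 3; B=k + 6; C=1.
f must satisfy (k + 3)·f(k+1) − (k + 5)·f(k) = 1.
Degrees (1,1,0) ⇒ d ≤ 2.
Match coefficients ⇒ f(k) = k*(k + 7)/24.
R(k) = B(k−1)·f(k)/C(k) = k*(k + 5)*(k + 7)/24; s_k = R·t_k = k*(-k - 7)/(4*(k + 3)*(k + 4)).
Check: Δs_k = -6/(k**3 + 12*k**2 + 47*k + 60). ✓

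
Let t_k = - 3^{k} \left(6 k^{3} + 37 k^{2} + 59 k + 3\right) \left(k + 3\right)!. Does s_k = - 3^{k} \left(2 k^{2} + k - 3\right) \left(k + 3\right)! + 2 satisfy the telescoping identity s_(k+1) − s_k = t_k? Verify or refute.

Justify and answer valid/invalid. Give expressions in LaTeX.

valid (s_(k+1) − s_k reduces to t_k)

s_(k+1) = -3**(k + 1)*(k + 2*(k + 1)**2 - 2)*factorial(k + 4) + 2
s_(k+1) − s_k = -3**k*(6*k**3 + 37*k**2 + 59*k + 3)*factorial(k + 3)
(s_(k+1) − s_k) − t_k = 0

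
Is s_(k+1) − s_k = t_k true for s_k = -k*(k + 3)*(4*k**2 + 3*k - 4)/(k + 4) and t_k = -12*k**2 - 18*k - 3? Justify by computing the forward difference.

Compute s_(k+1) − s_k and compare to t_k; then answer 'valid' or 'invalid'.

Invalid: residual (8*k**3 + 63*k**2 + 79*k + 12)/(k**2 + 9*k + 20) ≠ 0.

s_(k+1) = -(k + 1)*(k + 4)*(3*k + 4*(k + 1)**2 - 1)/(k + 5)
s_(k+1) − s_k = 2*(-6*k**4 - 59*k**3 - 171*k**2 - 154*k - 24)/(k**2 + 9*k + 20)
(s_(k+1) − s_k) − t_k = (8*k**3 + 63*k**2 + 79*k + 12)/(k**2 + 9*k + 20)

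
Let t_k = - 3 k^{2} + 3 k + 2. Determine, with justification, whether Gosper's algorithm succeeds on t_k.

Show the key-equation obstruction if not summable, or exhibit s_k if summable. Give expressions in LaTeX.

Compute t_(k+1)/t_k: get (3*k**2 + 3*k - 2)/(3*k**2 - 3*k - 2).
Gosper form: A/B · C(k+1)/C(k) with A=1, B=1, C=k**2 - k - 2/3.
Set up (1)·f(k+1) − (1)·f(k) − (k**2 - k - 2/3) = 0.
Degrees (0,0,2) ⇒ d ≤ 3.
Match coefficients ⇒ f(k) = k**2*(k - 3)/3.
So s_k = (B(k−1)f/C)·t_k = (k**2*(k - 3)/(3*k**2 - 3*k - 2))·t_k = k**2*(3 - k).
Δs = -3*k**2 + 3*k + 2, as required.

Yes. s_k = k^{2} \left(3 - k\right).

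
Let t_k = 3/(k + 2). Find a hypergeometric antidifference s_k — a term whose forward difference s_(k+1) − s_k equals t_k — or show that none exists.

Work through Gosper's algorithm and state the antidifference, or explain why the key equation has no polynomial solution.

none — t_k is not Gosper-summable

Compute t_(k+1)/t_k: get (k + 2)/(k + 3).
Factor: A=k + 2; B=k + 3; C=1.
Solve (k + 2)·f(k+1) − (k + 2)·f(k) = 1.
Bound: deg f ≤ 0.
Generic f = c0 gives residual -1; -1 = 0 cannot hold, so t_k is not Gosper-summable.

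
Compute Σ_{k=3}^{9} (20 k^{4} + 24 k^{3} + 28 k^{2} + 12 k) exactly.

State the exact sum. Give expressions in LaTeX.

Σ = 363048

Compute t_(k+1)/t_k: get (5*k**4 + 26*k**3 + 55*k**2 + 55*k + 21)/(k*(5*k**3 + 6*k**2 + 7*k + 3)).
Take A(k)=1, B(k)=1, C(k)=k**4 + 6*k**3/5 + 7*k**2/5 + 3*k/5.
Need (1)·f(k+1) − (1)·f(k) = k**4 + 6*k**3/5 + 7*k**2/5 + 3*k/5.
Degrees (0,0,4) ⇒ d ≤ 5.
Match coefficients ⇒ f(k) = k*(k - 1)*(2*k**3 + 2*k + 1)/10.
So s_k = (B(k−1)f/C)·t_k = ((k - 1)*(2*k**3 + 2*k + 1)/(2*(5*k**3 + 6*k**2 + 7*k + 3)))·t_k = 2*k*(2*k**4 - 2*k**3 + 2*k**2 - k - 1).
Δs = 4*k*(5*k**3 + 6*k**2 + 7*k + 3), as required.
Evaluate s at k=10 and k=3: 363780 and 732; difference 363048.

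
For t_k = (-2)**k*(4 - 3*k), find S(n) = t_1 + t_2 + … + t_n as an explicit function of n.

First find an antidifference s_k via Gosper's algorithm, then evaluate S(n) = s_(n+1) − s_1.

S(n) = -2*(-2)**n*n + 2*(-2)**n - 2

t_(k+1)/t_k = 2*(1 - 3*k)/(3*k - 4).
Factor: A=-2; B=1; C=k - 4/3.
Need (-2)·f(k+1) − (1)·f(k) = k - 4/3.
Bound: deg f ≤ 1.
Match coefficients ⇒ f(k) = -(k - 2)/3.
So s_k = (B(k−1)f/C)·t_k = (-(k - 2)/(3*k - 4))·t_k = (-2)**k*(k - 2).
Check: Δs_k = (-2)**k*(4 - 3*k). ✓
Evaluate: s_(n+1) = (-2)**(n + 1)*(n - 1); subtract s_(1) = 2 ⇒ S(n) = -2*(-2)**n*n + 2*(-2)**n - 2.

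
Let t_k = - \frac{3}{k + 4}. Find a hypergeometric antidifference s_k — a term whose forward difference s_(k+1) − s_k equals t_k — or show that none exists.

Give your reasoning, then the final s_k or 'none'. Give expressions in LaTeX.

Compute t_(k+1)/t_k: get (k + 4)/(k + 5).
Gosper form: A/B · C(k+1)/C(k) with A=k + 4, B=k + 5, C=1.
Solve (k + 4)·f(k+1) − (k + 4)·f(k) = 1.
Bound: deg f ≤ 0.
Put f(k) = c0: A·f(k+1) − B(k−1)·f(k) − C = -1; need -1 = 0 — inconsistent ⇒ no f, not summable.

no hypergeometric antidifference exists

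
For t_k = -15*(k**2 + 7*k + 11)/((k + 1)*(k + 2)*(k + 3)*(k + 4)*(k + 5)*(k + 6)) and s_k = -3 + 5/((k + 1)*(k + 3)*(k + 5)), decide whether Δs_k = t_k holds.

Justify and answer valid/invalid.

Valid — Δs_k = t_k.

s_(k+1) = -3 + 5/((k + 2)*(k + 4)*(k + 6))
s_(k+1) − s_k = 5/((k + 2)*(k + 4)*(k + 6)) - 5/((k + 1)*(k + 3)*(k + 5))
(s_(k+1) − s_k) − t_k = 0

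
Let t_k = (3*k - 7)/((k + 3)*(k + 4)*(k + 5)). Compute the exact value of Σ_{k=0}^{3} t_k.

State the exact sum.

Compute t_(k+1)/t_k: get (k + 3)*(3*k - 4)/((k + 6)*(3*k - 7)).
Factor: A=k + 3; B=k + 6; C=k - 7/3.
Key eq: (k + 3)·f(k+1) = (k + 5)·f(k) + (k - 7/3).
Degrees (1,1,1) ⇒ d ≤ 2.
A polynomial solution: f(k) = k*(k - 29)/36.
Then R = B(k−1)f/C = k*(k - 29)*(k + 5)/(12*(3*k - 7)), so s_k = R(k)·t_k = k*(k - 29)/(12*(k + 3)*(k + 4)).
Check: Δs_k = (3*k - 7)/(k**3 + 12*k**2 + 47*k + 60). ✓
Evaluate s at k=4 and k=0: -25/168 and 0; difference -25/168.

Σ = -25/168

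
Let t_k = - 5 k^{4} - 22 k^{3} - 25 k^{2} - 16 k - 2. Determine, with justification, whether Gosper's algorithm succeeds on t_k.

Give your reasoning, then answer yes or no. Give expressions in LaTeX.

Yes. s_k = k \left(- k^{4} - 3 k^{3} + k^{2} - k + 2\right).

The ratio is (5*k**4 + 42*k**3 + 121*k**2 + 152*k + 70)/(5*k**4 + 22*k**3 + 25*k**2 + 16*k + 2).
Normal form (A,B,C) = (1, 1, k**4 + 22*k**3/5 + 5*k**2 + 16*k/5 + 2/5).
Need (1)·f(k+1) − (1)·f(k) = k**4 + 22*k**3/5 + 5*k**2 + 16*k/5 + 2/5.
Degrees (0,0,4) ⇒ d ≤ 5.
Solve for f: f(k) = k*(k**4 + 3*k**3 - k**2 + k - 2)/5 (degree 5 ≤ 5).
So s_k = (B(k−1)f/C)·t_k = (k*(k**4 + 3*k**3 - k**2 + k - 2)/(5*k**4 + 22*k**3 + 25*k**2 + 16*k + 2))·t_k = k*(-k**4 - 3*k**3 + k**2 - k + 2).
Verify: -5*k**4 - 22*k**3 - 25*k**2 - 16*k - 2 matches t_k.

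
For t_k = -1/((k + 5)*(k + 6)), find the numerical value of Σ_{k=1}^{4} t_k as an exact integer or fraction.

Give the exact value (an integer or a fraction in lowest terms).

Σ = -1/15

r(k) = (k + 5)/(k + 7) after simplifying.
Gosper form: A/B · C(k+1)/C(k) with A=k + 5, B=k + 7, C=1.
Solve (k + 5)·f(k+1) − (k + 6)·f(k) = 1.
Bound: deg f ≤ 1.
Match coefficients ⇒ f(k) = k/5.
Get s_k = R·t_k = -k/(5*k + 25) with R(k) = B(k−1)f(k)/C(k) = k*(k + 6)/5.
s_(k+1) − s_k = -1/(k**2 + 11*k + 30) = t_k.
Evaluate s at k=5 and k=1: -1/10 and -1/30; difference -1/15.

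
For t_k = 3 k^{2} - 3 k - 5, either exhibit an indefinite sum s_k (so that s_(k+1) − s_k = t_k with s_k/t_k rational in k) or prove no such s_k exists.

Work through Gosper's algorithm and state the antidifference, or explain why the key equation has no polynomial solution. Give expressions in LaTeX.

s_k = k \left(k^{2} - 3 k - 3\right)

r(k) = (3*k**2 + 3*k - 5)/(3*k**2 - 3*k - 5) after simplifying.
Normal form (A,B,C) = (1, 1, k**2 - k - 5/3).
Need (1)·f(k+1) − (1)·f(k) = k**2 - k - 5/3.
From deg A=0, deg B=0, deg C=2: d=3.
Solve for f: f(k) = k*(k**2 - 3*k - 3)/3 (degree 3 ≤ 3).
So s_k = (B(k−1)f/C)·t_k = (k*(k**2 - 3*k - 3)/(3*k**2 - 3*k - 5))·t_k = k*(k**2 - 3*k - 3).
Check: Δs_k = 3*k**2 - 3*k - 5. ✓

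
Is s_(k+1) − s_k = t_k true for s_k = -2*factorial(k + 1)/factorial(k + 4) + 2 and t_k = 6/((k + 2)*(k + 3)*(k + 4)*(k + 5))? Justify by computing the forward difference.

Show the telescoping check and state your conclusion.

Valid — Δs_k = t_k.

s_(k+1) = -2*factorial(k + 2)/factorial(k + 5) + 2
s_(k+1) − s_k = 6/((k + 2)*(k + 3)*(k + 4)*(k + 5))
(s_(k+1) − s_k) − t_k = 0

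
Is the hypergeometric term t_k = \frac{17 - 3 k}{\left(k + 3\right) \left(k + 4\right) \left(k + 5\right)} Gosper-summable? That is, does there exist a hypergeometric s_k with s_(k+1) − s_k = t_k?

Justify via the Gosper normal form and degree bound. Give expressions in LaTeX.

t_(k+1)/t_k = (k + 3)*(3*k - 14)/((k + 6)*(3*k - 17)).
Normal form (A,B,C) = (k + 3, k + 6, k - 17/3).
Key eq: (k + 3)·f(k+1) = (k + 5)·f(k) + (k - 17/3).
deg f ≤ 2 (via 1,1,1).
A polynomial solution: f(k) = -k*(k + 16)/9.
R(k) = B(k−1)·f(k)/C(k) = -k*(k + 5)*(k + 16)/(3*(3*k - 17)); s_k = R·t_k = k*(k + 16)/(3*(k + 3)*(k + 4)).
s_(k+1) − s_k = (17 - 3*k)/(k**3 + 12*k**2 + 47*k + 60) = t_k.

Yes. s_k = \frac{k \left(k + 16\right)}{3 \left(k + 3\right) \left(k + 4\right)}.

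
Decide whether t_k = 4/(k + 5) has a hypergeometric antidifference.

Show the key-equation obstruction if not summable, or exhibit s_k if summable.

No — t_k has no hypergeometric antidifference.

Ratio r(k) = (k + 5)/(k + 6).
Factor: A=k + 5; B=k + 6; C=1.
f must satisfy (k + 5)·f(k+1) − (k + 5)·f(k) = 1.
Degrees (1,1,0) ⇒ d ≤ 0.
f = c0 ⇒ A·f(k+1) − B(k−1)·f(k) − C = -1. The system {-1 = 0} is inconsistent; no antidifference.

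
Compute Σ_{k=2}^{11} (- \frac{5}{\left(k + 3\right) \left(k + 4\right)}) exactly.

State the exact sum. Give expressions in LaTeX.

Compute t_(k+1)/t_k: get (k + 3)/(k + 5).
Take A(k)=k + 3, B(k)=k + 5, C(k)=1.
Need (k + 3)·f(k+1) − (k + 4)·f(k) = 1.
d = 1 from the (1,1,0) case.
Coefficient equations give f(k) = k/3.
Certificate R = B(k−1)f/C = k*(k + 4)/3 gives s_k = -5*k/(3*k + 9).
Verify: -5/(k**2 + 7*k + 12) matches t_k.
Sum = s_(12) − s_(2); s_(12) = -4/3, s_(2) = -2/3 ⇒ -2/3.

Σ = -2/3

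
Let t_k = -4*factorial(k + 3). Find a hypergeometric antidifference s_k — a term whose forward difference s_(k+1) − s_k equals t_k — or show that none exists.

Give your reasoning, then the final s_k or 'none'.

r(k) = k + 4 after simplifying.
Take A(k)=k + 4, B(k)=1, C(k)=1.
f must satisfy (k + 4)·f(k+1) − (1)·f(k) = 1.
From deg A=1, deg B=0, deg C=0: d=-1.
d = -1 < 0 ⇒ no nonzero polynomial f; not summable.

none — t_k is not Gosper-summable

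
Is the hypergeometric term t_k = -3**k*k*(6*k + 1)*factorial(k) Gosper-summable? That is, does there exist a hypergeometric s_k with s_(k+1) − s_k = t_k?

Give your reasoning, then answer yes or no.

Yes. s_k = -3**k*(2*k - 3)*factorial(k).

r(k) = (k + 1)**2*(18*k + 21)/(k*(6*k + 1)) after simplifying.
A = 3*k + 3, B = 1, C = k**2 + k/6.
Solve (3*k + 3)·f(k+1) − (1)·f(k) = k**2 + k/6.
Degrees (1,0,2) ⇒ d ≤ 1.
Solve for f: f(k) = (2*k - 3)/6 (degree 1 ≤ 1).
Get s_k = R·t_k = -3**k*(2*k - 3)*factorial(k) with R(k) = B(k−1)f(k)/C(k) = (2*k - 3)/(k*(6*k + 1)).
Δs = -3**k*k*(6*k + 1)*factorial(k), as required.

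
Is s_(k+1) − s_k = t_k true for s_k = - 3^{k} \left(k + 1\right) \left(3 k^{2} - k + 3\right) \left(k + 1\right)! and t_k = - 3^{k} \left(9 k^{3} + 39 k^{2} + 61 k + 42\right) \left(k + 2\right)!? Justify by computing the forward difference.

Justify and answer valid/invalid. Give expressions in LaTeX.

s_(k+1) = -3**(k + 1)*(k + 2)*(3*k**2 + 5*k + 5)*factorial(k + 2)
s_(k+1) − s_k = -3**k*(9*k**4 + 48*k**3 + 109*k**2 + 118*k + 57)*factorial(k + 1)
(s_(k+1) − s_k) − t_k = 3**k*(9*k**3 + 30*k**2 + 46*k + 27)*factorial(k + 1)

Invalid: residual 3^{k} \left(9 k^{3} + 30 k^{2} + 46 k + 27\right) \left(k + 1\right)! ≠ 0.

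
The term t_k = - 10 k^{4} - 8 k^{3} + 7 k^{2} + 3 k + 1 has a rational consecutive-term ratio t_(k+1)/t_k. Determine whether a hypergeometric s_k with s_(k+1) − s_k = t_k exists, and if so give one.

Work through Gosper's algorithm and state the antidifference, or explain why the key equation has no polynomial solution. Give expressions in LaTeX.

Step 1: r(k) = (10*k**4 + 48*k**3 + 77*k**2 + 47*k + 7)/(10*k**4 + 8*k**3 - 7*k**2 - 3*k - 1).
Take A(k)=1, B(k)=1, C(k)=k**4 + 4*k**3/5 - 7*k**2/10 - 3*k/10 - 1/10.
Need (1)·f(k+1) − (1)·f(k) = k**4 + 4*k**3/5 - 7*k**2/10 - 3*k/10 - 1/10.
From deg A=0, deg B=0, deg C=4: d=5.
Match coefficients ⇒ f(k) = k*(2*k - 1)*(k**3 - k**2 - 2*k + 1)/10.
R(k) = B(k−1)·f(k)/C(k) = k*(2*k - 1)*(k**3 - k**2 - 2*k + 1)/(10*k**4 + 8*k**3 - 7*k**2 - 3*k - 1); s_k = R·t_k = k*(-2*k**4 + 3*k**3 + 3*k**2 - 4*k + 1).
Δs = -10*k**4 - 8*k**3 + 7*k**2 + 3*k + 1, as required.

s_k = k \left(- 2 k^{4} + 3 k^{3} + 3 k^{2} - 4 k + 1\right)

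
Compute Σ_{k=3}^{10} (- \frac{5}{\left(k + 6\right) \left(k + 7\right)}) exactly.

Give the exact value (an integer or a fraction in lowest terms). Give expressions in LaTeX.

r(k) = (k + 6)/(k + 8) after simplifying.
Gosper form: A/B · C(k+1)/C(k) with A=k + 6, B=k + 8, C=1.
f must satisfy (k + 6)·f(k+1) − (k + 7)·f(k) = 1.
deg f ≤ 1 (via 1,1,0).
A polynomial solution: f(k) = k/6.
Get s_k = R·t_k = -5*k/(6*k + 36) with R(k) = B(k−1)f(k)/C(k) = k*(k + 7)/6.
Verify: -5/(k**2 + 13*k + 42) matches t_k.
Evaluate s at k=11 and k=3: -55/102 and -5/18; difference -40/153.

Σ = -40/153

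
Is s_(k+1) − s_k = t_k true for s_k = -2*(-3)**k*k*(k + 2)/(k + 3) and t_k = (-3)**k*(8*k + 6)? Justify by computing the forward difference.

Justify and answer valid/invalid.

s_(k+1) = 6*(-3)**k*(k + 1)*(k + 3)/(k + 4)
s_(k+1) − s_k = (-3)**k*(8*k**3 + 54*k**2 + 106*k + 54)/(k**2 + 7*k + 12)
(s_(k+1) − s_k) − t_k = (-3)**k*(-8*k**2 - 32*k - 18)/(k**2 + 7*k + 12)

Invalid: residual (-3)**k*(-8*k**2 - 32*k - 18)/(k**2 + 7*k + 12) ≠ 0.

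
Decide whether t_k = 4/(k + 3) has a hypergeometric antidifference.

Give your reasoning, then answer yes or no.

No — t_k has no hypergeometric antidifference.

Compute t_(k+1)/t_k: get (k + 3)/(k + 4).
So A=k + 3 and B=k + 4, with C=1.
Need (k + 3)·f(k+1) − (k + 3)·f(k) = 1.
Bound: deg f ≤ 0.
Put f(k) = c0: A·f(k+1) − B(k−1)·f(k) − C = -1; need -1 = 0 — inconsistent ⇒ no f, not summable.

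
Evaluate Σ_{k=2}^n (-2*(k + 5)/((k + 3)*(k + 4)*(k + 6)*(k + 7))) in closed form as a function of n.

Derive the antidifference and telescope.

Ratio r(k) = (k + 3)*(k + 6)**2/((k + 5)**2*(k + 8)).
Normal form (A,B,C) = (k + 3, k + 8, k**2 + 10*k + 25).
f must satisfy (k + 3)·f(k+1) − (k + 7)·f(k) = k**2 + 10*k + 25.
d = 4 from the (1,1,2) case.
Solve for f: f(k) = k*(k + 4)*(k + 5)*(k + 9)/36 (degree 4 ≤ 4).
Then R = B(k−1)f/C = k*(k + 4)*(k + 7)*(k + 9)/(36*(k + 5)), so s_k = R(k)·t_k = k*(-k - 9)/(18*(k**2 + 9*k + 18)).
Δs = 2*(-k - 5)/(k**4 + 20*k**3 + 145*k**2 + 450*k + 504), as required.
s_(n+1) = (-n**2 - 11*n - 10)/(18*(n**2 + 11*n + 28)) and s_(2) = -11/360, so S(n) = (-n**2 - 11*n + 12)/(40*(n**2 + 11*n + 28)).

S(n) = (-n**2 - 11*n + 12)/(40*(n**2 + 11*n + 28))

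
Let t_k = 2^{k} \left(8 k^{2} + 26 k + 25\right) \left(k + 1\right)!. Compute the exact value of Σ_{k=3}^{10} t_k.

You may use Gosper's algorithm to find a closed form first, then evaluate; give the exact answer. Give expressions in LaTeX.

Compute t_(k+1)/t_k: get 2*(8*k**3 + 58*k**2 + 143*k + 118)/(8*k**2 + 26*k + 25).
Normal form (A,B,C) = (2*k + 4, 1, k**2 + 13*k/4 + 25/8).
Set up (2*k + 4)·f(k+1) − (1)·f(k) − (k**2 + 13*k/4 + 25/8) = 0.
From deg A=1, deg B=0, deg C=2: d=1.
Solve for f: f(k) = (4*k + 3)/8 (degree 1 ≤ 1).
Get s_k = R·t_k = 2**k*(4*k + 3)*factorial(k + 1) with R(k) = B(k−1)f(k)/C(k) = (4*k + 3)/(8*k**2 + 26*k + 25).
Δs = 2**k*(8*k**2 + 26*k + 25)*factorial(k + 1), as required.
Evaluate s at k=11 and k=3: 46106778009600 and 2880; difference 46106778006720.

Σ = 46106778006720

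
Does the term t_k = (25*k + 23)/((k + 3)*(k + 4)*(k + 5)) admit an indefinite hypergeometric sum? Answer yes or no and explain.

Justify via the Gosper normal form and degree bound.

t_(k+1)/t_k = (k + 3)*(25*k + 48)/((k + 6)*(25*k + 23)).
Take A(k)=k + 3, B(k)=k + 6, C(k)=k + 23/25.
f must satisfy (k + 3)·f(k+1) − (k + 5)·f(k) = k + 23/25.
Degrees (1,1,1) ⇒ d ≤ 2.
Coefficient equations give f(k) = k*(49*k + 43)/300.
Then R = B(k−1)f/C = k*(k + 5)*(49*k + 43)/(12*(25*k + 23)), so s_k = R(k)·t_k = k*(49*k + 43)/(12*(k + 3)*(k + 4)).
s_(k+1) − s_k = (25*k + 23)/(k**3 + 12*k**2 + 47*k + 60) = t_k.

Yes. s_k = k*(49*k + 43)/(12*(k + 3)*(k + 4)).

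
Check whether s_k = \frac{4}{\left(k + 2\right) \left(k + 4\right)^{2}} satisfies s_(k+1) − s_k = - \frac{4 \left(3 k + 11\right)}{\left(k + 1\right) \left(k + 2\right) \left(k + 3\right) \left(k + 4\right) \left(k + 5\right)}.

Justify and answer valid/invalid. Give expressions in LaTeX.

s_(k+1) = 4/((k + 3)*(k + 5)**2)
s_(k+1) − s_k = 4/((k + 3)*(k + 5)**2) - 4/((k + 2)*(k + 4)**2)
(s_(k+1) − s_k) − t_k = 12*(4*k**2 + 31*k + 59)/(k**7 + 24*k**6 + 240*k**5 + 1290*k**4 + 3999*k**3 + 7086*k**2 + 6560*k + 2400)

Invalid: residual \frac{12 \left(4 k^{2} + 31 k + 59\right)}{k^{7} + 24 k^{6} + 240 k^{5} + 1290 k^{4} + 3999 k^{3} + 7086 k^{2} + 6560 k + 2400} ≠ 0.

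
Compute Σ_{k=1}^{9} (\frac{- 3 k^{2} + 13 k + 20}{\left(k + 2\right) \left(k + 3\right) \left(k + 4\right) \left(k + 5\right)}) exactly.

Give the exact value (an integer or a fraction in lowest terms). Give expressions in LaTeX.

Σ = 51/364

Ratio r(k) = (k + 2)*(13*k - 3*(k + 1)**2 + 33)/((k + 6)*(-3*k**2 + 13*k + 20)).
Gosper form: A/B · C(k+1)/C(k) with A=k + 2, B=k + 6, C=k**2 - 13*k/3 - 20/3.
Set up (k + 2)·f(k+1) − (k + 5)·f(k) − (k**2 - 13*k/3 - 20/3) = 0.
Bound: deg f ≤ 3.
Match coefficients ⇒ f(k) = -k*(k**2 + 27*k + 32)/18.
R(k) = B(k−1)·f(k)/C(k) = -k*(k + 5)*(k**2 + 27*k + 32)/(6*(3*k**2 - 13*k - 20)); s_k = R·t_k = k*(k**2 + 27*k + 32)/(6*(k + 2)*(k + 3)*(k + 4)).
Check: Δs_k = (-3*k**2 + 13*k + 20)/(k**4 + 14*k**3 + 71*k**2 + 154*k + 120). ✓
Telescoping: Σ = s_(10) − s_(1) = 335/1092 − (1/6) = 51/364.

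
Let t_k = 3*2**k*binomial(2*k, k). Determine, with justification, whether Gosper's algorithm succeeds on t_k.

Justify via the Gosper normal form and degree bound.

No. Not Gosper-summable.

r(k) = 4*(2*k + 1)/(k + 1) after simplifying.
Gosper form: A/B · C(k+1)/C(k) with A=8*k + 4, B=k + 1, C=1.
Key eq: (8*k + 4)·f(k+1) = (k)·f(k) + (1).
d = -1 from the (1,1,0) case.
deg f ≤ -1 is impossible — no certificate.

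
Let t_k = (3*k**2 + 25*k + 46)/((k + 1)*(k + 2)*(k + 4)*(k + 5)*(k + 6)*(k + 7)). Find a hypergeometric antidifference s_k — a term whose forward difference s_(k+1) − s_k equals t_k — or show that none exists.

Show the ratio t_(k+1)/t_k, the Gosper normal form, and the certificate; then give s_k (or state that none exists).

Step 1: r(k) = (k + 1)*(k + 4)*(25*k + 3*(k + 1)**2 + 71)/((k + 3)*(k + 8)*(3*k**2 + 25*k + 46)).
Factor: A=k + 1; B=k + 8; C=k**3 + 34*k**2/3 + 121*k/3 + 46.
f must satisfy (k + 1)·f(k+1) − (k + 7)·f(k) = k**3 + 34*k**2/3 + 121*k/3 + 46.
deg f ≤ 6 (via 1,1,3).
Coefficient equations give f(k) = k*(k + 2)*(k + 3)*(k + 5)*(k**2 + 11*k + 34)/72.
R(k) = B(k−1)·f(k)/C(k) = k*(k + 2)*(k + 5)*(k + 7)*(k**2 + 11*k + 34)/(24*(3*k**2 + 25*k + 46)); s_k = R·t_k = k*(k**2 + 11*k + 34)/(24*(k**3 + 11*k**2 + 34*k + 24)).
s_(k+1) − s_k = (3*k**2 + 25*k + 46)/(k**6 + 25*k**5 + 247*k**4 + 1219*k**3 + 3112*k**2 + 3796*k + 1680) = t_k.

s_k = k*(k**2 + 11*k + 34)/(24*(k**3 + 11*k**2 + 34*k + 24))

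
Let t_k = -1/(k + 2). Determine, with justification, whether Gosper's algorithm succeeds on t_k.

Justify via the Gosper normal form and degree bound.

No — the linear system for f has no solution.

r(k) = (k + 2)/(k + 3) after simplifying.
Factor: A=k + 2; B=k + 3; C=1.
f must satisfy (k + 2)·f(k+1) − (k + 2)·f(k) = 1.
deg f ≤ 0 (via 1,1,0).
Write f(k) = c0. Then LHS − RHS = -1, requiring -1 = 0: contradictory. No certificate.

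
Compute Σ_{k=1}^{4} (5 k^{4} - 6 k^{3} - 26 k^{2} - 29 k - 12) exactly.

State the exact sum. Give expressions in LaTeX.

The ratio is (5*k**4 + 14*k**3 - 14*k**2 - 79*k - 68)/(5*k**4 - 6*k**3 - 26*k**2 - 29*k - 12).
Gosper form: A/B · C(k+1)/C(k) with A=1, B=1, C=k**4 - 6*k**3/5 - 26*k**2/5 - 29*k/5 - 12/5.
Solve (1)·f(k+1) − (1)·f(k) = k**4 - 6*k**3/5 - 26*k**2/5 - 29*k/5 - 12/5.
Degrees (0,0,4) ⇒ d ≤ 5.
Solving with deg f ≤ 5: f(k) = k*(k**4 - 4*k**3 - 4*k**2 - 3*k - 2)/5.
Then R = B(k−1)f/C = k*(k**4 - 4*k**3 - 4*k**2 - 3*k - 2)/(5*k**4 - 6*k**3 - 26*k**2 - 29*k - 12), so s_k = R(k)·t_k = k*(k**4 - 4*k**3 - 4*k**2 - 3*k - 2).
Check: Δs_k = 5*k**4 - 6*k**3 - 26*k**2 - 29*k - 12. ✓
Telescoping: Σ = s_(5) − s_(1) = 40 − (-12) = 52.

Σ = 52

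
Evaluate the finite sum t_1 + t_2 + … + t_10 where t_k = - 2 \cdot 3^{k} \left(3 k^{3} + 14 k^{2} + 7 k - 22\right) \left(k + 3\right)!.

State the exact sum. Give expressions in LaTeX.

r(k) = 3*(3*k**4 + 35*k**3 + 136*k**2 + 178*k + 8)/(3*k**3 + 14*k**2 + 7*k - 22) after simplifying.
Factor: A=3*k + 12; B=1; C=k**3 + 14*k**2/3 + 7*k/3 - 22/3.
Solve (3*k + 12)·f(k+1) − (1)·f(k) = k**3 + 14*k**2/3 + 7*k/3 - 22/3.
Bound: deg f ≤ 2.
Match coefficients ⇒ f(k) = (k - 2)*(k + 1)/3.
So s_k = (B(k−1)f/C)·t_k = ((k - 2)*(k + 1)/(3*k**3 + 14*k**2 + 7*k - 22))·t_k = -2*3**k*(k - 2)*(k + 1)*factorial(k + 3).
Check: Δs_k = -2*3**k*(3*k**3 + 14*k**2 + 7*k - 22)*factorial(k + 3). ✓
Telescoping: Σ = s_(11) − s_(1) = -3335768514260582400 − (288) = -3335768514260582688.

Σ = -3335768514260582688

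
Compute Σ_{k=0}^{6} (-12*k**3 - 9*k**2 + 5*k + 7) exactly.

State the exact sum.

Σ = -5957

r(k) = (12*k**3 + 45*k**2 + 49*k + 9)/(12*k**3 + 9*k**2 - 5*k - 7) after simplifying.
Factor: A=1; B=1; C=k**3 + 3*k**2/4 - 5*k/12 - 7/12.
Set up (1)·f(k+1) − (1)·f(k) − (k**3 + 3*k**2/4 - 5*k/12 - 7/12) = 0.
Degrees (0,0,3) ⇒ d ≤ 4.
Coefficient equations give f(k) = k*(3*k**3 - 3*k**2 - 4*k - 3)/12.
Get s_k = R·t_k = k*(-3*k**3 + 3*k**2 + 4*k + 3) with R(k) = B(k−1)f(k)/C(k) = k*(3*k**3 - 3*k**2 - 4*k - 3)/(12*k**3 + 9*k**2 - 5*k - 7).
Δs = -12*k**3 - 9*k**2 + 5*k + 7, as required.
Σ_(k=0)^(6) t_k = s_(7) − s_(0) = -5957 − (0) = -5957.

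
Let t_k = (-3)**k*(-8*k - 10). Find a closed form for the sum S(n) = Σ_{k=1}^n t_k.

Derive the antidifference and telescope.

t_(k+1)/t_k = 3*(-4*k - 9)/(4*k + 5).
Normal form (A,B,C) = (-3, 1, k + 5/4).
Need (-3)·f(k+1) − (1)·f(k) = k + 5/4.
Bound: deg f ≤ 1.
A polynomial solution: f(k) = -(2*k + 1)/8.
R(k) = B(k−1)·f(k)/C(k) = -(2*k + 1)/(2*(4*k + 5)); s_k = R·t_k = (-3)**k*(2*k + 1).
Δs = (-3)**k*(-8*k - 10), as required.
Telescope: S(n) = s_(n+1) − s_(1) = (-3)**(n + 1)*(2*n + 3) − (-9) = -6*(-3)**n*n - 9*(-3)**n + 9.

S(n) = -6*(-3)**n*n - 9*(-3)**n + 9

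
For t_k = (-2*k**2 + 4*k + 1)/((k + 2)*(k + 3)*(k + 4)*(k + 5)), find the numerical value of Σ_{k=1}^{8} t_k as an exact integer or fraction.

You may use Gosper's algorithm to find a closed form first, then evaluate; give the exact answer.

Σ = -46/2145

t_(k+1)/t_k = (k + 2)*(4*k - 2*(k + 1)**2 + 5)/((k + 6)*(-2*k**2 + 4*k + 1)).
A = k + 2, B = k + 6, C = k**2 - 2*k - 1/2.
f must satisfy (k + 2)·f(k+1) − (k + 5)·f(k) = k**2 - 2*k - 1/2.
d = 3 from the (1,1,2) case.
A polynomial solution: f(k) = k*(k**2 - 7*k + 2)/16.
Get s_k = R·t_k = k*(-k**2 + 7*k - 2)/(8*(k + 2)*(k + 3)*(k + 4)) with R(k) = B(k−1)f(k)/C(k) = k*(k + 5)*(k**2 - 7*k + 2)/(8*(2*k**2 - 4*k - 1)).
Verify: (-2*k**2 + 4*k + 1)/(k**4 + 14*k**3 + 71*k**2 + 154*k + 120) matches t_k.
Evaluate s at k=9 and k=1: -15/1144 and 1/120; difference -46/2145.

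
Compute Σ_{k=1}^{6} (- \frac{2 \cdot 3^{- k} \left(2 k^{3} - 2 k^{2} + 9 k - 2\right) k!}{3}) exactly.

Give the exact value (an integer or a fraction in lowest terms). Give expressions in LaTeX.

Σ = -95038/243

The ratio is (2*k**4 + 6*k**3 + 15*k**2 + 18*k + 7)/(3*(2*k**3 - 2*k**2 + 9*k - 2)).
Normal form (A,B,C) = (k/3 + 1/3, 1, k**3 - k**2 + 9*k/2 - 1).
Key eq: (k/3 + 1/3)·f(k+1) = (1)·f(k) + (k**3 - k**2 + 9*k/2 - 1).
deg f ≤ 2 (via 1,0,3).
Solve for f: f(k) = 3*(2*k**2 - 2*k + 1)/2 (degree 2 ≤ 2).
Then R = B(k−1)f/C = 3*(2*k**2 - 2*k + 1)/(2*k**3 - 2*k**2 + 9*k - 2), so s_k = R(k)·t_k = -2*(2*k**2 - 2*k + 1)*factorial(k)/3**k.
Check: Δs_k = -2*(2*k**3 - 2*k**2 + 9*k - 2)*factorial(k)/(3*3**k). ✓
Σ_(k=1)^(6) t_k = s_(7) − s_(1) = -95200/243 − (-2/3) = -95038/243.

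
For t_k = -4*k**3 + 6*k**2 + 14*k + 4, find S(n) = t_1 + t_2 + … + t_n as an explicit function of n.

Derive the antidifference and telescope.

S(n) = n*(-n**3 + 9*n + 12)

t_(k+1)/t_k = (2*k**3 + 3*k**2 - 7*k - 10)/(2*k**3 - 3*k**2 - 7*k - 2).
Normal form (A,B,C) = (1, 1, k**3 - 3*k**2/2 - 7*k/2 - 1).
Key eq: (1)·f(k+1) = (1)·f(k) + (k**3 - 3*k**2/2 - 7*k/2 - 1).
d = 4 from the (0,0,3) case.
Coefficient equations give f(k) = k*(k + 1)*(k**2 - 5*k + 2)/4.
R(k) = B(k−1)·f(k)/C(k) = k*(k**2 - 5*k + 2)/(2*(2*k**2 - 5*k - 2)); s_k = R·t_k = k*(-k**3 + 4*k**2 + 3*k - 2).
Δs = -4*k**3 + 6*k**2 + 14*k + 4, as required.
Evaluate: s_(n+1) = -n**4 + 9*n**2 + 12*n + 4; subtract s_(1) = 4 ⇒ S(n) = n*(-n**3 + 9*n + 12).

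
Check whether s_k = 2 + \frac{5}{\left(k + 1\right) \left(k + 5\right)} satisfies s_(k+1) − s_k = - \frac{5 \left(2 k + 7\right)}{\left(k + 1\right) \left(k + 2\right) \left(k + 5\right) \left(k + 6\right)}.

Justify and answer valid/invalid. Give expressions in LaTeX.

valid (s_(k+1) − s_k reduces to t_k)

s_(k+1) = 2 + 5/((k + 2)*(k + 6))
s_(k+1) − s_k = 5*(-2*k - 7)/(k**4 + 14*k**3 + 65*k**2 + 112*k + 60)
(s_(k+1) − s_k) − t_k = 0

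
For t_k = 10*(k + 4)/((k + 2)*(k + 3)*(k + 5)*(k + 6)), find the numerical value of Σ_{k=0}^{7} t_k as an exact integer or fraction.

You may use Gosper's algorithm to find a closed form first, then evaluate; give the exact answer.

Σ = 6/13

The ratio is (k + 2)*(k + 5)**2/((k + 4)**2*(k + 7)).
Take A(k)=k + 2, B(k)=k + 7, C(k)=k**2 + 8*k + 16.
Need (k + 2)·f(k+1) − (k + 6)·f(k) = k**2 + 8*k + 16.
Degrees (1,1,2) ⇒ d ≤ 4.
Solve for f: f(k) = k*(k + 3)*(k + 4)*(k + 7)/20 (degree 4 ≤ 4).
Certificate R = B(k−1)f/C = k*(k + 3)*(k + 6)*(k + 7)/(20*(k + 4)) gives s_k = k*(k + 7)/(2*(k**2 + 7*k + 10)).
Verify: 10*(k + 4)/(k**4 + 16*k**3 + 91*k**2 + 216*k + 180) matches t_k.
Evaluate s at k=8 and k=0: 6/13 and 0; difference 6/13.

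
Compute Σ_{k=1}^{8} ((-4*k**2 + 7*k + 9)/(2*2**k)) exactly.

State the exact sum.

Compute t_(k+1)/t_k: get (4*k**2 + k - 12)/(2*(4*k**2 - 7*k - 9)).
So A=1/2 and B=1, with C=k**2 - 7*k/4 - 9/4.
Need (1/2)·f(k+1) − (1)·f(k) = k**2 - 7*k/4 - 9/4.
d = 2 from the (0,0,2) case.
Coefficient equations give f(k) = -(4*k**2 + k - 4)/2.
Then R = B(k−1)f/C = -2*(4*k**2 + k - 4)/(4*k**2 - 7*k - 9), so s_k = R(k)·t_k = (4*k**2 + k - 4)/2**k.
Verify: (-4*k**2 + 7*k + 9)/(2*2**k) matches t_k.
Σ_(k=1)^(8) t_k = s_(9) − s_(1) = 329/512 − (1/2) = 73/512.

Σ = 73/512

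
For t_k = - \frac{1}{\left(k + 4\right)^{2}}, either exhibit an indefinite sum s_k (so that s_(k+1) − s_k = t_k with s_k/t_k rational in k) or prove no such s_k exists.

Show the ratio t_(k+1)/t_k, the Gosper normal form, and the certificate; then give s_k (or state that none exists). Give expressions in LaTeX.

Ratio r(k) = (k + 4)**2/(k + 5)**2.
Normal form (A,B,C) = (k**2 + 8*k + 16, k**2 + 10*k + 25, 1).
Need (k**2 + 8*k + 16)·f(k+1) − (k**2 + 8*k + 16)·f(k) = 1.
Degrees (2,2,0) ⇒ d ≤ 0.
f = c0 ⇒ A·f(k+1) − B(k−1)·f(k) − C = -1. The system {-1 = 0} is inconsistent; no antidifference.

no hypergeometric antidifference exists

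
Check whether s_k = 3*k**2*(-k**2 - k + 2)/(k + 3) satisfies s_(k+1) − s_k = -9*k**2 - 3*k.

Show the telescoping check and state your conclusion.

Invalid: residual 3*k*(2*k**2 + 11*k + 3)/(k**2 + 7*k + 12) ≠ 0.

s_(k+1) = 3*(k + 1)**2*(-k - (k + 1)**2 + 1)/(k + 4)
s_(k+1) − s_k = 3*k*(-3*k**3 - 20*k**2 - 32*k - 9)/(k**2 + 7*k + 12)
(s_(k+1) − s_k) − t_k = 3*k*(2*k**2 + 11*k + 3)/(k**2 + 7*k + 12)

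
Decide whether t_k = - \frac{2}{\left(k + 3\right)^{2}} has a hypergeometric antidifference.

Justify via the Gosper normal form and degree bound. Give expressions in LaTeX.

No — the linear system for f has no solution.

Step 1: r(k) = (k + 3)**2/(k + 4)**2.
A = k**2 + 6*k + 9, B = k**2 + 8*k + 16, C = 1.
f must satisfy (k**2 + 6*k + 9)·f(k+1) − (k**2 + 6*k + 9)·f(k) = 1.
d = 0 from the (2,2,0) case.
Generic f = c0 gives residual -1; -1 = 0 cannot hold, so t_k is not Gosper-summable.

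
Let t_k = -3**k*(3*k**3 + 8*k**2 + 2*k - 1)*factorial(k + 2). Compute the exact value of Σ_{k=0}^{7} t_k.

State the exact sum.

Σ = -1166619283198

r(k) = 3*(3*k**4 + 26*k**3 + 78*k**2 + 93*k + 36)/(3*k**3 + 8*k**2 + 2*k - 1) after simplifying.
Gosper form: A/B · C(k+1)/C(k) with A=3*k + 9, B=1, C=k**3 + 8*k**2/3 + 2*k/3 - 1/3.
Solve (3*k + 9)·f(k+1) − (1)·f(k) = k**3 + 8*k**2/3 + 2*k/3 - 1/3.
deg f ≤ 2 (via 1,0,3).
Solve for f: f(k) = (k - 1)**2/3 (degree 2 ≤ 2).
Get s_k = R·t_k = -3**k*(k - 1)**2*factorial(k + 2) with R(k) = B(k−1)f(k)/C(k) = (k - 1)**2/(3*k**3 + 8*k**2 + 2*k - 1).
Δs = -3**k*(3*k**3 + 8*k**2 + 2*k - 1)*factorial(k + 2), as required.
Σ_(k=0)^(7) t_k = s_(8) − s_(0) = -1166619283200 − (-2) = -1166619283198.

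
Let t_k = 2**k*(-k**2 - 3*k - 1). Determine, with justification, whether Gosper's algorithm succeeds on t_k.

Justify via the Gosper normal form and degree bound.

r(k) = 2*(k**2 + 5*k + 5)/(k**2 + 3*k + 1) after simplifying.
So A=2 and B=1, with C=k**2 + 3*k + 1.
Set up (2)·f(k+1) − (1)·f(k) − (k**2 + 3*k + 1) = 0.
deg f ≤ 2 (via 0,0,2).
Match coefficients ⇒ f(k) = k**2 - k + 1.
Then R = B(k−1)f/C = (k**2 - k + 1)/(k**2 + 3*k + 1), so s_k = R(k)·t_k = 2**k*(-k**2 + k - 1).
Verify: 2**k*(-k**2 - 3*k - 1) matches t_k.

Yes. s_k = 2**k*(-k**2 + k - 1).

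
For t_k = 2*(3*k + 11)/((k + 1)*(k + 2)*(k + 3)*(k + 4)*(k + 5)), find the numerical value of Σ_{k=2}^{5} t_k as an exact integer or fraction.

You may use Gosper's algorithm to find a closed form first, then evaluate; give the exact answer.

t_(k+1)/t_k = (k + 1)*(3*k + 14)/((k + 6)*(3*k + 11)).
A = k + 1, B = k + 6, C = k + 11/3.
Set up (k + 1)·f(k+1) − (k + 5)·f(k) − (k + 11/3) = 0.
Bound: deg f ≤ 4.
A polynomial solution: f(k) = k*(k + 3)*(k**2 + 7*k + 14)/24.
Get s_k = R·t_k = k*(k**2 + 7*k + 14)/(4*(k**3 + 7*k**2 + 14*k + 8)) with R(k) = B(k−1)f(k)/C(k) = k*(k + 3)*(k + 5)*(k**2 + 7*k + 14)/(8*(3*k + 11)).
Verify: 2*(3*k + 11)/(k**5 + 15*k**4 + 85*k**3 + 225*k**2 + 274*k + 120) matches t_k.
Sum = s_(6) − s_(2); s_(6) = 69/280, s_(2) = 2/9 ⇒ 61/2520.

Σ = 61/2520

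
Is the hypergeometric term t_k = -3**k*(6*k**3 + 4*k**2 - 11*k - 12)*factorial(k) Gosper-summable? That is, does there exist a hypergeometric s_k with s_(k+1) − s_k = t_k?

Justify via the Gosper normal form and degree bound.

r(k) = 3*(6*k**4 + 28*k**3 + 37*k**2 + 2*k - 13)/(6*k**3 + 4*k**2 - 11*k - 12) after simplifying.
Gosper form: A/B · C(k+1)/C(k) with A=3*k + 3, B=1, C=k**3 + 2*k**2/3 - 11*k/6 - 2.
Key eq: (3*k + 3)·f(k+1) = (1)·f(k) + (k**3 + 2*k**2/3 - 11*k/6 - 2).
Degrees (1,0,3) ⇒ d ≤ 2.
Match coefficients ⇒ f(k) = (2*k**2 - 4*k - 3)/6.
Certificate R = B(k−1)f/C = (2*k**2 - 4*k - 3)/(6*k**3 + 4*k**2 - 11*k - 12) gives s_k = 3**k*(-2*k**2 + 4*k + 3)*factorial(k).
Check: Δs_k = -3**k*(6*k**3 + 4*k**2 - 11*k - 12)*factorial(k). ✓

Yes. s_k = 3**k*(-2*k**2 + 4*k + 3)*factorial(k).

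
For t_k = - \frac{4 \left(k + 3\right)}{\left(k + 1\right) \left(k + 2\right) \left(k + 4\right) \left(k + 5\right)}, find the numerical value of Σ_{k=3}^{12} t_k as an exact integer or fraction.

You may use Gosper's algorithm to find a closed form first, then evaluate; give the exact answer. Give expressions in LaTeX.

Compute t_(k+1)/t_k: get (k + 1)*(k + 4)**2/((k + 3)**2*(k + 6)).
So A=k + 1 and B=k + 6, with C=k**2 + 6*k + 9.
Key eq: (k + 1)·f(k+1) = (k + 5)·f(k) + (k**2 + 6*k + 9).
Bound: deg f ≤ 4.
Match coefficients ⇒ f(k) = k*(k + 2)*(k + 3)*(k + 5)/8.
Get s_k = R·t_k = k*(-k - 5)/(2*(k**2 + 5*k + 4)) with R(k) = B(k−1)f(k)/C(k) = k*(k + 2)*(k + 5)**2/(8*(k + 3)).
Δs = 4*(-k - 3)/(k**4 + 12*k**3 + 49*k**2 + 78*k + 40), as required.
Telescoping: Σ = s_(13) − s_(3) = -117/238 − (-3/7) = -15/238.

Σ = -15/238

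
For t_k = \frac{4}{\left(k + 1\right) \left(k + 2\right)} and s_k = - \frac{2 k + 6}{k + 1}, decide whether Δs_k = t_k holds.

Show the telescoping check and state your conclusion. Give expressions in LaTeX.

s_(k+1) = 2*(-k - 4)/(k + 2)
s_(k+1) − s_k = 4/(k**2 + 3*k + 2)
(s_(k+1) − s_k) − t_k = 0

Valid — Δs_k = t_k.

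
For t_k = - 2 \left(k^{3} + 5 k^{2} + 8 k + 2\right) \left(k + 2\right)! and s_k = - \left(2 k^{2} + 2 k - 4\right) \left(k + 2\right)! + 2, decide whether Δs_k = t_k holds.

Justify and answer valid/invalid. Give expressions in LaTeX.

s_(k+1) = -(2*k + 2*(k + 1)**2 - 2)*factorial(k + 3) + 2
s_(k+1) − s_k = -2*(k**3 + 5*k**2 + 8*k + 2)*factorial(k + 2)
(s_(k+1) − s_k) − t_k = 0

Valid — Δs_k = t_k.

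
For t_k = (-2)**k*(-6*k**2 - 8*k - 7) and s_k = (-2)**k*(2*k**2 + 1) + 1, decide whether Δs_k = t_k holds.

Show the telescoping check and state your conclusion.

Valid: the claim telescopes to t_k.

s_(k+1) = (-2)**(k + 1)*(2*(k + 1)**2 + 1) + 1
s_(k+1) − s_k = (-2)**k*(-6*k**2 - 8*k - 7)
(s_(k+1) − s_k) − t_k = 0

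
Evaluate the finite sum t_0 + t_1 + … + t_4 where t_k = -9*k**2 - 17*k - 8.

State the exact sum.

Σ = -480

Ratio r(k) = (9*k**2 + 35*k + 34)/(9*k**2 + 17*k + 8).
So A=1 and B=1, with C=k**2 + 17*k/9 + 8/9.
Key eq: (1)·f(k+1) = (1)·f(k) + (k**2 + 17*k/9 + 8/9).
deg f ≤ 3 (via 0,0,2).
Solving with deg f ≤ 3: f(k) = k*(k + 1)*(3*k + 1)/9.
Get s_k = R·t_k = k*(-3*k**2 - 4*k - 1) with R(k) = B(k−1)f(k)/C(k) = k*(3*k + 1)/(9*k + 8).
Δs = -9*k**2 - 17*k - 8, as required.
Σ_(k=0)^(4) t_k = s_(5) − s_(0) = -480 − (0) = -480.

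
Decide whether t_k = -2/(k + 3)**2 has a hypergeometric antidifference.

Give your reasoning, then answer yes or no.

No — t_k has no hypergeometric antidifference.

Step 1: r(k) = (k + 3)**2/(k + 4)**2.
A = k**2 + 6*k + 9, B = k**2 + 8*k + 16, C = 1.
Need (k**2 + 6*k + 9)·f(k+1) − (k**2 + 6*k + 9)·f(k) = 1.
deg f ≤ 0 (via 2,2,0).
Put f(k) = c0: A·f(k+1) − B(k−1)·f(k) − C = -1; need -1 = 0 — inconsistent ⇒ no f, not summable.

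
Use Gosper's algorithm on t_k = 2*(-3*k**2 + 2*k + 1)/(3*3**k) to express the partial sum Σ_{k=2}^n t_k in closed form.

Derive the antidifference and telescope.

The ratio is k*(3*k + 4)/(3*(3*k**2 - 2*k - 1)).
A = 1/3, B = 1, C = k**2 - 2*k/3 - 1/3.
Key eq: (1/3)·f(k+1) = (1)·f(k) + (k**2 - 2*k/3 - 1/3).
d = 2 from the (0,0,2) case.
Coefficient equations give f(k) = -(3*k**2 + k + 1)/2.
Get s_k = R·t_k = (3*k**2 + k + 1)/3**k with R(k) = B(k−1)f(k)/C(k) = -3*(3*k**2 + k + 1)/(2*(k - 1)*(3*k + 1)).
Δs = 2*(-3*k**2 + 2*k + 1)/(3*3**k), as required.
s_(n+1) = 3**(-n - 1)*(3*n**2 + 7*n + 5) and s_(2) = 5/3, so S(n) = 3**(-n - 1)*(-5*3**n + 3*n**2 + 7*n + 5).

S(n) = 3**(-n - 1)*(-5*3**n + 3*n**2 + 7*n + 5)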